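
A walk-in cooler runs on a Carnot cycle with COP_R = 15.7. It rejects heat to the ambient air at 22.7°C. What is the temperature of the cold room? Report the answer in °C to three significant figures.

4.98 °C

For a Carnot refrigerator COP_R = T_C/(T_H − T_C), so T_C = COP·T_H/(1 + COP).
With T_H = 295.85 K, T_C = 15.7 × 295.85/16.70 = 278.13 K.
Converting, 278.13 K = 4.98°C.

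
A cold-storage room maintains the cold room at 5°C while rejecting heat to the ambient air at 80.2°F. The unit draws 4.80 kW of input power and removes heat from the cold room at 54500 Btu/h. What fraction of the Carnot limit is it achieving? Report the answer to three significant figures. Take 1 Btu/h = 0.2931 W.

Converting, Q̇_C = 54500 Btu/h = 15.97 kW, so COP_actual = Q̇_C/Ẇ = 15.97/4.800 = 3.328.
In absolute terms T_C = 278.15 K and T_H = 299.93 K, so ΔT = 21.78 K.
COP_Carnot = T_C/ΔT = 278.15/21.78 = 12.77.
η_II = COP_actual/COP_Carnot = 3.328/12.77 = 0.2606.

0.261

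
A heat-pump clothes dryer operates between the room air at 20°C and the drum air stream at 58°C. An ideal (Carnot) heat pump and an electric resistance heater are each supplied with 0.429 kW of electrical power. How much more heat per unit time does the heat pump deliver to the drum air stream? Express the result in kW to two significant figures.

In absolute terms T_C = 293.15 K and T_H = 331.15 K, so ΔT = 38.00 K.
COP_Carnot = T_H/ΔT = 331.15/38.00 = 8.714.
The heat pump delivers Q̇_H = COP × Ẇ = 3.739 kW; the resistance heater delivers Ẇ = 0.4290 kW.
Extra = (COP − 1)·Ẇ = 3.310 kW.

3.3 kW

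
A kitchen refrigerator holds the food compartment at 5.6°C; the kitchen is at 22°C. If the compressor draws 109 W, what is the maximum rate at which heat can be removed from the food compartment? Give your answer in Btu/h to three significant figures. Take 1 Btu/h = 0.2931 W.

6320 Btu/h

In absolute terms T_C = 278.75 K and T_H = 295.15 K, so ΔT = 16.40 K.
COP_Carnot = T_C/ΔT = 278.75/16.40 = 17.00.
Q̇_max = COP_Carnot × Ẇ = 17.00 × 109.0 W = 1853 W = 6321 Btu/h.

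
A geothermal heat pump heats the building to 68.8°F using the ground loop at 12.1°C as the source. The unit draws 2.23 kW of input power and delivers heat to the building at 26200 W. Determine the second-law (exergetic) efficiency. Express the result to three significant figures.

Converting, Q̇_H = 26200 W = 26.20 kW, so COP_actual = Q̇_H/Ẇ = 26.20/2.230 = 11.75.
In absolute terms T_C = 285.25 K and T_H = 293.59 K, so ΔT = 8.344 K.
COP_Carnot = T_H/ΔT = 293.59/8.344 = 35.18.
η_II = COP_actual/COP_Carnot = 11.75/35.18 = 0.3339.

0.334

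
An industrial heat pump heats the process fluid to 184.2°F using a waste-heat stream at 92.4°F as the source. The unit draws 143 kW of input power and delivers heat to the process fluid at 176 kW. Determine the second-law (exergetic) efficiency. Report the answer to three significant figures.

COP_actual = Q̇_H/Ẇ = 176.0/143.0 = 1.231.
In absolute terms T_C = 306.71 K and T_H = 357.71 K, so ΔT = 51.00 K.
COP_Carnot = T_H/ΔT = 357.71/51.00 = 7.014.
η_II = COP_actual/COP_Carnot = 1.231/7.014 = 0.1755.

0.175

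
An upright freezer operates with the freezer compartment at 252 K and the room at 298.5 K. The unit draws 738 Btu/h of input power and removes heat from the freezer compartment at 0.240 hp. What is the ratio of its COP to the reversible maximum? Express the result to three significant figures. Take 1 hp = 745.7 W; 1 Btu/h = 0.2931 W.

Converting, Q̇_C = 0.2400 hp = 610.6 Btu/h, so COP_actual = Q̇_C/Ẇ = 610.6/738.0 = 0.8274.
The reservoir spacing is ΔT = 298.5 − 252 = 46.50 K.
COP_Carnot = T_C/ΔT = 252.00/46.50 = 5.419.
η_II = COP_actual/COP_Carnot = 0.8274/5.419 = 0.1527.

0.153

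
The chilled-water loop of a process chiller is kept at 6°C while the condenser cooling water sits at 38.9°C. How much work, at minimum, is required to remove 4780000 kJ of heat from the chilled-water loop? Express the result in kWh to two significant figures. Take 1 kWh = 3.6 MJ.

In absolute terms T_C = 279.15 K and T_H = 312.05 K, so ΔT = 32.90 K.
The reversible limit is COP_R = T_C/ΔT = 8.485, so W_min = Q_C/COP = Q_C·ΔT/T_C.
W_min = 4780000 × 32.90/279.15 = 563400 kJ = 156.5 kWh.

160 kWh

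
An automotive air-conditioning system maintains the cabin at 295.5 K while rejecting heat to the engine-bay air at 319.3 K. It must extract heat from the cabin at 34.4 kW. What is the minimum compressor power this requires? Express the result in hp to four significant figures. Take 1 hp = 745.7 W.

3.715 hp

The reservoir spacing is ΔT = 319.3 − 295.5 = 23.80 K.
COP_Carnot = T_C/ΔT = 295.50/23.80 = 12.42.
Ẇ_min = Q̇/COP_Carnot = 34.40/12.42 = 2.771 kW = 3.715 hp.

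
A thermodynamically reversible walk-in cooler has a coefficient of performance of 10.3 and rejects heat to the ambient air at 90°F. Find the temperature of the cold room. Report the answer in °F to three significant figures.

41.4 °F

For a Carnot refrigerator COP_R = T_C/(T_H − T_C), so T_C = COP·T_H/(1 + COP).
With T_H = 305.37 K, T_C = 10.3 × 305.37/11.30 = 278.35 K.
Converting, 278.35 K = 41.36°F.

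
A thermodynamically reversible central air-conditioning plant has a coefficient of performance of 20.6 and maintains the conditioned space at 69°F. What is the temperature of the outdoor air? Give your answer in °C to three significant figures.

COP_R = T_C/(T_H − T_C) gives T_H − T_C = T_C/COP.
With T_C = 293.71 K, T_H = 293.71 × (1 + 1/20.6) = 307.96 K.
Converting, 307.96 K = 34.81°C.

34.8 °C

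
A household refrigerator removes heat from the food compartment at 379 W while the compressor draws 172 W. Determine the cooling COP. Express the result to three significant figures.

2.20

The first law gives Q̇_H = Q̇_C + Ẇ, so the three rates are Q̇_C = 379.0, Q̇_H = 551.0, Ẇ = 172.0 W.
COP_R = Q̇_C/Ẇ = 379.0/172.0 = 2.203.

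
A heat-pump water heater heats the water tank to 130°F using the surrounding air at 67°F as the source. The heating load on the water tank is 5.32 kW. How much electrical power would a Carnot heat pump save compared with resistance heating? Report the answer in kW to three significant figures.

4.75 kW

In absolute terms T_C = 292.59 K and T_H = 327.59 K, so ΔT = 35.00 K.
COP_Carnot = T_H/ΔT = 327.59/35.00 = 9.360.
Resistance heating needs Ẇ_res = Q̇_H = 5.320 kW; the reversible heat pump needs only Ẇ_hp = Q̇_H/COP = 0.5684 kW.
Saving = 5.320 − 0.5684 = 4.752 kW.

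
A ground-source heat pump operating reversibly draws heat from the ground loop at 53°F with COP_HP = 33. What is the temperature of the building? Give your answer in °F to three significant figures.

69.0 °F

COP_HP = T_H/(T_H − T_C) rearranges to T_H = COP·T_C/(COP − 1).
With T_C = 284.82 K, T_H = 33 × 284.82/32.00 = 293.72 K.
Converting, 293.72 K = 69.02°F.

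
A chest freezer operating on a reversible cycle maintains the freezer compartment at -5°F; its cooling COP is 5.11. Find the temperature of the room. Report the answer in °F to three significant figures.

COP_R = T_C/(T_H − T_C) gives T_H − T_C = T_C/COP.
With T_C = 252.59 K, T_H = 252.59 × (1 + 1/5.11) = 302.03 K.
Converting, 302.03 K = 83.98°F.

84.0 °F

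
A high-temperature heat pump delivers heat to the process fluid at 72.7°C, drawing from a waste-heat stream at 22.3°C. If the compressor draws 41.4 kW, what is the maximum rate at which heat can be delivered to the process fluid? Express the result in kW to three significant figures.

In absolute terms T_C = 295.45 K and T_H = 345.85 K, so ΔT = 50.40 K.
COP_Carnot = T_H/ΔT = 345.85/50.40 = 6.862.
Q̇_max = COP_Carnot × Ẇ = 6.862 × 41.40 kW = 284.1 kW.

284 kW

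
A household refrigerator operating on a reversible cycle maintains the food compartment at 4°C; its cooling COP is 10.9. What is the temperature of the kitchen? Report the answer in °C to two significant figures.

29 °C

COP_R = T_C/(T_H − T_C) gives T_H − T_C = T_C/COP.
With T_C = 277.15 K, T_H = 277.15 × (1 + 1/10.9) = 302.58 K.
Converting, 302.58 K = 29.43°C.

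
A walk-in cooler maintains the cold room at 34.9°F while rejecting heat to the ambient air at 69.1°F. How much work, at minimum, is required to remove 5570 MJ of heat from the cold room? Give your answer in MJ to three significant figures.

385 MJ

In absolute terms T_C = 274.76 K and T_H = 293.76 K, so ΔT = 19.00 K.
The reversible limit is COP_R = T_C/ΔT = 14.46, so W_min = Q_C/COP = Q_C·ΔT/T_C.
W_min = 5570 × 19.00/274.76 = 385.2 MJ.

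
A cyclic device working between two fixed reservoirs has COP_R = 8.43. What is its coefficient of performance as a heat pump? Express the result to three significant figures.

The first law on one cycle gives Q_H = Q_C + W, so Q_H/W = Q_C/W + 1.
COP_HP = COP_R + 1 = 8.43 + 1 = 9.43.

9.43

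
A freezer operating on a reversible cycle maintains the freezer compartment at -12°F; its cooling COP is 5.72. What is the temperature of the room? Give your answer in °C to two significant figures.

COP_R = T_C/(T_H − T_C) gives T_H − T_C = T_C/COP.
With T_C = 248.71 K, T_H = 248.71 × (1 + 1/5.72) = 292.19 K.
Converting, 292.19 K = 19.04°C.

19 °C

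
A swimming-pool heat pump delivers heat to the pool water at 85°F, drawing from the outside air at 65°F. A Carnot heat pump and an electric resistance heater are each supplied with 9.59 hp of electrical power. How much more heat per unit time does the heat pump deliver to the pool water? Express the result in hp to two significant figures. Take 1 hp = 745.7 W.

In absolute terms T_C = 291.48 K and T_H = 302.59 K, so ΔT = 11.11 K.
COP_Carnot = T_H/ΔT = 302.59/11.11 = 27.23.
The heat pump delivers Q̇_H = COP × Ẇ = 261.2 hp; the resistance heater delivers Ẇ = 9.590 hp.
Extra = (COP − 1)·Ẇ = 251.6 hp.

250 hp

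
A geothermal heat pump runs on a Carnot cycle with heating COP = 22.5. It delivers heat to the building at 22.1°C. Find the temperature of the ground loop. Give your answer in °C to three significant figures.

COP_HP = T_H/(T_H − T_C) gives T_H − T_C = T_H/COP.
With T_H = 295.25 K, T_C = 295.25 × (1 − 1/22.5) = 282.13 K.
Converting, 282.13 K = 8.98°C.

8.98 °C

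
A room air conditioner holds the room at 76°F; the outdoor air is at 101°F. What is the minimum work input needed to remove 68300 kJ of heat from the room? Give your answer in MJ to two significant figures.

3.2 MJ

In absolute terms T_C = 297.59 K and T_H = 311.48 K, so ΔT = 13.89 K.
The reversible limit is COP_R = T_C/ΔT = 21.43, so W_min = Q_C/COP = Q_C·ΔT/T_C.
W_min = 68300 × 13.89/297.59 = 3188 kJ = 3.188 MJ.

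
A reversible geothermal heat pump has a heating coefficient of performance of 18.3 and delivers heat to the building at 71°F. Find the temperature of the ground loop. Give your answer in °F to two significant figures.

42 °F

COP_HP = T_H/(T_H − T_C) gives T_H − T_C = T_H/COP.
With T_H = 294.82 K, T_C = 294.82 × (1 − 1/18.3) = 278.71 K.
Converting, 278.71 K = 42.00°F.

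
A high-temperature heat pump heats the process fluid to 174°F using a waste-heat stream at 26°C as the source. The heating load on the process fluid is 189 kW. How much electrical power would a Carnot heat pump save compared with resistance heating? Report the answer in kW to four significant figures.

In absolute terms T_C = 299.15 K and T_H = 352.04 K, so ΔT = 52.89 K.
COP_Carnot = T_H/ΔT = 352.04/52.89 = 6.656.
Resistance heating needs Ẇ_res = Q̇_H = 189.0 kW; the reversible heat pump needs only Ẇ_hp = Q̇_H/COP = 28.39 kW.
Saving = 189.0 − 28.39 = 160.6 kW.

160.6 kW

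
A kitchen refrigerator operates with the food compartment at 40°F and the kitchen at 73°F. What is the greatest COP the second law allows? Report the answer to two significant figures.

15

In absolute terms T_C = 277.59 K and T_H = 295.93 K, so ΔT = 18.33 K.
For a reversible cycle, COP_Carnot = T_C/ΔT = 277.59/18.33 = 15.14.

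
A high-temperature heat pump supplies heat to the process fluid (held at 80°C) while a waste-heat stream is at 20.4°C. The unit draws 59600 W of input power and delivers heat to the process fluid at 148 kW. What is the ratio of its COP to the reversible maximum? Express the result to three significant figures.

Converting, Q̇_H = 148.0 kW = 148000 W, so COP_actual = Q̇_H/Ẇ = 148000/59600 = 2.483.
In absolute terms T_C = 293.55 K and T_H = 353.15 K, so ΔT = 59.60 K.
COP_Carnot = T_H/ΔT = 353.15/59.60 = 5.925.
η_II = COP_actual/COP_Carnot = 2.483/5.925 = 0.4191.

0.419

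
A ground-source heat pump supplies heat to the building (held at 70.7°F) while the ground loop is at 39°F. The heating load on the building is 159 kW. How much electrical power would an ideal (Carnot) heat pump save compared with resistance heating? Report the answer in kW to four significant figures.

149.5 kW

In absolute terms T_C = 277.04 K and T_H = 294.65 K, so ΔT = 17.61 K.
COP_Carnot = T_H/ΔT = 294.65/17.61 = 16.73.
Resistance heating needs Ẇ_res = Q̇_H = 159.0 kW; the reversible heat pump needs only Ẇ_hp = Q̇_H/COP = 9.503 kW.
Saving = 159.0 − 9.503 = 149.5 kW.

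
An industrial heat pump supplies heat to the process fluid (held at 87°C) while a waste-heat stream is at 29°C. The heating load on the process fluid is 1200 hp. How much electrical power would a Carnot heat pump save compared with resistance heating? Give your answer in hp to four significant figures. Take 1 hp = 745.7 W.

1007 hp

In absolute terms T_C = 302.15 K and T_H = 360.15 K, so ΔT = 58.00 K.
COP_Carnot = T_H/ΔT = 360.15/58.00 = 6.209.
Resistance heating needs Ẇ_res = Q̇_H = 1200 hp; the reversible heat pump needs only Ẇ_hp = Q̇_H/COP = 193.3 hp.
Saving = 1200 − 193.3 = 1007 hp.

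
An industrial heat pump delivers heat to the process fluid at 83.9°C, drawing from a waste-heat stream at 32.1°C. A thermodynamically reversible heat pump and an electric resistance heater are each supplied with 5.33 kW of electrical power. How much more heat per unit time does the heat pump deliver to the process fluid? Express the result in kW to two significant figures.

31 kW

In absolute terms T_C = 305.25 K and T_H = 357.05 K, so ΔT = 51.80 K.
COP_Carnot = T_H/ΔT = 357.05/51.80 = 6.893.
The heat pump delivers Q̇_H = COP × Ẇ = 36.74 kW; the resistance heater delivers Ẇ = 5.330 kW.
Extra = (COP − 1)·Ẇ = 31.41 kW.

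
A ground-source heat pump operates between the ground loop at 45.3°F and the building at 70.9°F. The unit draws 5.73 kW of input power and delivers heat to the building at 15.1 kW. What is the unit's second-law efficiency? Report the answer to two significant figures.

0.13

COP_actual = Q̇_H/Ẇ = 15.10/5.730 = 2.635.
In absolute terms T_C = 280.54 K and T_H = 294.76 K, so ΔT = 14.22 K.
COP_Carnot = T_H/ΔT = 294.76/14.22 = 20.73.
η_II = COP_actual/COP_Carnot = 2.635/20.73 = 0.1272.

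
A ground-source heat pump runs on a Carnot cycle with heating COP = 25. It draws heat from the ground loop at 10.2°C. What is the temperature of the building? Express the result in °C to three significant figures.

22.0 °C

COP_HP = T_H/(T_H − T_C) rearranges to T_H = COP·T_C/(COP − 1).
With T_C = 283.35 K, T_H = 25 × 283.35/24.00 = 295.16 K.
Converting, 295.16 K = 22.01°C.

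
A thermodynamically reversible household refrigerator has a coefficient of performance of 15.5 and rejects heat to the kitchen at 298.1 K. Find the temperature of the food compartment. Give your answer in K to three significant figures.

For a Carnot refrigerator COP_R = T_C/(T_H − T_C), so T_C = COP·T_H/(1 + COP).
With T_H = 298.10 K, T_C = 15.5 × 298.10/16.50 = 280.03 K.

280 K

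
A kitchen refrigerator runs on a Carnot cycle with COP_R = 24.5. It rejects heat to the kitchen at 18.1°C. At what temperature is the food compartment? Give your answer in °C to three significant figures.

6.68 °C

For a Carnot refrigerator COP_R = T_C/(T_H − T_C), so T_C = COP·T_H/(1 + COP).
With T_H = 291.25 K, T_C = 24.5 × 291.25/25.50 = 279.83 K.
Converting, 279.83 K = 6.68°C.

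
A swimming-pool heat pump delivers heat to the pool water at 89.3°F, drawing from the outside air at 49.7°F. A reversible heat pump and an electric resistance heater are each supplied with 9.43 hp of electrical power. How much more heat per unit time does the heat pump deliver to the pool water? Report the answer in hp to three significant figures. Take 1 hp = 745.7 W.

121 hp

In absolute terms T_C = 282.98 K and T_H = 304.98 K, so ΔT = 22.00 K.
COP_Carnot = T_H/ΔT = 304.98/22.00 = 13.86.
The heat pump delivers Q̇_H = COP × Ẇ = 130.7 hp; the resistance heater delivers Ẇ = 9.430 hp.
Extra = (COP − 1)·Ẇ = 121.3 hp.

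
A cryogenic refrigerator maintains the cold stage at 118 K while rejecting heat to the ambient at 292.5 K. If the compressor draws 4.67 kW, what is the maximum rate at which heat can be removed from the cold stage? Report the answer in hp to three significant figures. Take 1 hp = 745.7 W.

The reservoir spacing is ΔT = 292.5 − 118 = 174.5 K.
COP_Carnot = T_C/ΔT = 118.00/174.5 = 0.6762.
Q̇_max = COP_Carnot × Ẇ = 0.6762 × 4.670 kW = 3.158 kW = 4.235 hp.

4.23 hp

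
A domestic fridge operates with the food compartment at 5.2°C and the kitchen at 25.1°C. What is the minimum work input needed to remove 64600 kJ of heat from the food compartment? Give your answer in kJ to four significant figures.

In absolute terms T_C = 278.35 K and T_H = 298.25 K, so ΔT = 19.90 K.
The reversible limit is COP_R = T_C/ΔT = 13.99, so W_min = Q_C/COP = Q_C·ΔT/T_C.
W_min = 64600 × 19.90/278.35 = 4618 kJ.

4618 kJ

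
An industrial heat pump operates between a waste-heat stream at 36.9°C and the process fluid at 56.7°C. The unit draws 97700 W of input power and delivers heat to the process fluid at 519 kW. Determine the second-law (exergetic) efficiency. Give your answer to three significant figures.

Converting, Q̇_H = 519.0 kW = 519000 W, so COP_actual = Q̇_H/Ẇ = 519000/97700 = 5.312.
In absolute terms T_C = 310.05 K and T_H = 329.85 K, so ΔT = 19.80 K.
COP_Carnot = T_H/ΔT = 329.85/19.80 = 16.66.
η_II = COP_actual/COP_Carnot = 5.312/16.66 = 0.3189.

0.319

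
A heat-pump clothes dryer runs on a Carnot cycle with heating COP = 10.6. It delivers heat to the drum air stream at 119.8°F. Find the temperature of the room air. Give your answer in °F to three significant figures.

65.1 °F

COP_HP = T_H/(T_H − T_C) gives T_H − T_C = T_H/COP.
With T_H = 321.93 K, T_C = 321.93 × (1 − 1/10.6) = 291.56 K.
Converting, 291.56 K = 65.13°F.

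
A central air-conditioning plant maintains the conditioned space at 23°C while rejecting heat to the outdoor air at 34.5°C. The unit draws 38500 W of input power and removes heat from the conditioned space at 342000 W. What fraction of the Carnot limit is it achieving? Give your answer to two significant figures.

0.34

COP_actual = Q̇_C/Ẇ = 342000/38500 = 8.883.
In absolute terms T_C = 296.15 K and T_H = 307.65 K, so ΔT = 11.50 K.
COP_Carnot = T_C/ΔT = 296.15/11.50 = 25.75.
η_II = COP_actual/COP_Carnot = 8.883/25.75 = 0.3449.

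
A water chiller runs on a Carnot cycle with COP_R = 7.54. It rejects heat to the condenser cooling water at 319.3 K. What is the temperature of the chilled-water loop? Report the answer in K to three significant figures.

For a Carnot refrigerator COP_R = T_C/(T_H − T_C), so T_C = COP·T_H/(1 + COP).
With T_H = 319.30 K, T_C = 7.54 × 319.30/8.540 = 281.91 K.

282 K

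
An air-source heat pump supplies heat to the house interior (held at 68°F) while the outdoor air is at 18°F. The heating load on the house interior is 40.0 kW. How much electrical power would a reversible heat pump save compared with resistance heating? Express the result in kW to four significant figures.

36.21 kW

In absolute terms T_C = 265.37 K and T_H = 293.15 K, so ΔT = 27.78 K.
COP_Carnot = T_H/ΔT = 293.15/27.78 = 10.55.
Resistance heating needs Ẇ_res = Q̇_H = 40.00 kW; the reversible heat pump needs only Ẇ_hp = Q̇_H/COP = 3.790 kW.
Saving = 40.00 − 3.790 = 36.21 kW.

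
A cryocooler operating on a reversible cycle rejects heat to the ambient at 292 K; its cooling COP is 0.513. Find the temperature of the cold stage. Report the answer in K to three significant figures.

99.0 K

For a Carnot refrigerator COP_R = T_C/(T_H − T_C), so T_C = COP·T_H/(1 + COP).
With T_H = 292.00 K, T_C = 0.513 × 292.00/1.513 = 99.01 K.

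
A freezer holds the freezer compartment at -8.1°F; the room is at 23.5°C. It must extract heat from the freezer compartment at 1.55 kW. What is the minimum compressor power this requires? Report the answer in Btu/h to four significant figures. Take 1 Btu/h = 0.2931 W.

965.0 Btu/h

In absolute terms T_C = 250.87 K and T_H = 296.65 K, so ΔT = 45.78 K.
COP_Carnot = T_C/ΔT = 250.87/45.78 = 5.480.
Ẇ_min = Q̇/COP_Carnot = 1.550/5.480 = 0.2828 kW = 965.0 Btu/h.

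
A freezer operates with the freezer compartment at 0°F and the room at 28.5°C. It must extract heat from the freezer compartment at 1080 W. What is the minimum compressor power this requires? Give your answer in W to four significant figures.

In absolute terms T_C = 255.37 K and T_H = 301.65 K, so ΔT = 46.28 K.
COP_Carnot = T_C/ΔT = 255.37/46.28 = 5.518.
Ẇ_min = Q̇/COP_Carnot = 1080/5.518 = 195.7 W.

195.7 W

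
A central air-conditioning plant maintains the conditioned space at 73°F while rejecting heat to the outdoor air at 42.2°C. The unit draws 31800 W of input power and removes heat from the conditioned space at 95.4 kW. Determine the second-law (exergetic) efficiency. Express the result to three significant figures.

0.197

Converting, Q̇_C = 95.40 kW = 95400 W, so COP_actual = Q̇_C/Ẇ = 95400/31800 = 3.000.
In absolute terms T_C = 295.93 K and T_H = 315.35 K, so ΔT = 19.42 K.
COP_Carnot = T_C/ΔT = 295.93/19.42 = 15.24.
η_II = COP_actual/COP_Carnot = 3.000/15.24 = 0.1969.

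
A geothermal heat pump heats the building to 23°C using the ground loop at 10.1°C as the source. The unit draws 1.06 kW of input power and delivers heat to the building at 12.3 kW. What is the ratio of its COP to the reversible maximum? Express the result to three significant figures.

0.505

COP_actual = Q̇_H/Ẇ = 12.30/1.060 = 11.60.
In absolute terms T_C = 283.25 K and T_H = 296.15 K, so ΔT = 12.90 K.
COP_Carnot = T_H/ΔT = 296.15/12.90 = 22.96.
η_II = COP_actual/COP_Carnot = 11.60/22.96 = 0.5054.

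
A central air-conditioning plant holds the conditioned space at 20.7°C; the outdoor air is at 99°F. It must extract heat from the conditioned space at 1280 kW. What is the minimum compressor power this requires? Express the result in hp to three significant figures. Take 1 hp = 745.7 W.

In absolute terms T_C = 293.85 K and T_H = 310.37 K, so ΔT = 16.52 K.
COP_Carnot = T_C/ΔT = 293.85/16.52 = 17.79.
Ẇ_min = Q̇/COP_Carnot = 1280/17.79 = 71.97 kW = 96.51 hp.

96.5 hp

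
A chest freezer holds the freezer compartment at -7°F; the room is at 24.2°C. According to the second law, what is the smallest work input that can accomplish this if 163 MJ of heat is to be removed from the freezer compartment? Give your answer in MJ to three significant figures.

In absolute terms T_C = 251.48 K and T_H = 297.35 K, so ΔT = 45.87 K.
The reversible limit is COP_R = T_C/ΔT = 5.483, so W_min = Q_C/COP = Q_C·ΔT/T_C.
W_min = 163.0 × 45.87/251.48 = 29.73 MJ.

29.7 MJ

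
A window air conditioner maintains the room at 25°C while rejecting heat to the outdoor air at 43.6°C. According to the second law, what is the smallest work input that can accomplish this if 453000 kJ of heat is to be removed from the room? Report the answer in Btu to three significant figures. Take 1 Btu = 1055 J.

26800 Btu

In absolute terms T_C = 298.15 K and T_H = 316.75 K, so ΔT = 18.60 K.
The reversible limit is COP_R = T_C/ΔT = 16.03, so W_min = Q_C/COP = Q_C·ΔT/T_C.
W_min = 453000 × 18.60/298.15 = 28260 kJ = 26790 Btu.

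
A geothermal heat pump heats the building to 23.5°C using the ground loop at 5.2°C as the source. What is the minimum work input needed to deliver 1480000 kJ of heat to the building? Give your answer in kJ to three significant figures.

91300 kJ

In absolute terms T_C = 278.35 K and T_H = 296.65 K, so ΔT = 18.30 K.
The reversible limit is COP_HP = T_H/ΔT = 16.21, so W_min = Q_H/COP = Q_H·ΔT/T_H.
W_min = 1480000 × 18.30/296.65 = 91300 kJ.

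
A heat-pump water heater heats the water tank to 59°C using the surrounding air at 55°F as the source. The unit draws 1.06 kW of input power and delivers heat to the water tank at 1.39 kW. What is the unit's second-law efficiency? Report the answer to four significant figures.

0.1825

COP_actual = Q̇_H/Ẇ = 1.390/1.060 = 1.311.
In absolute terms T_C = 285.93 K and T_H = 332.15 K, so ΔT = 46.22 K.
COP_Carnot = T_H/ΔT = 332.15/46.22 = 7.186.
η_II = COP_actual/COP_Carnot = 1.311/7.186 = 0.1825.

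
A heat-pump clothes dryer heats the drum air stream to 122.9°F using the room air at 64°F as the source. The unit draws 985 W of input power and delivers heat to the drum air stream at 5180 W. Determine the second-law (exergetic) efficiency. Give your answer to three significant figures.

COP_actual = Q̇_H/Ẇ = 5180/985.0 = 5.259.
In absolute terms T_C = 290.93 K and T_H = 323.65 K, so ΔT = 32.72 K.
COP_Carnot = T_H/ΔT = 323.65/32.72 = 9.891.
η_II = COP_actual/COP_Carnot = 5.259/9.891 = 0.5317.

0.532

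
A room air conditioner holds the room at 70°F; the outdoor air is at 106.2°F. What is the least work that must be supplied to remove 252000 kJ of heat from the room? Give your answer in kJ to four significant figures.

In absolute terms T_C = 294.26 K and T_H = 314.37 K, so ΔT = 20.11 K.
The reversible limit is COP_R = T_C/ΔT = 14.63, so W_min = Q_C/COP = Q_C·ΔT/T_C.
W_min = 252000 × 20.11/294.26 = 17220 kJ.

17220 kJ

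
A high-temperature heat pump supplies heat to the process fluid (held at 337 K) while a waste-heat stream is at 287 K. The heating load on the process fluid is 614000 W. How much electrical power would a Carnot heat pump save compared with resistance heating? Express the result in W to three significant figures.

The reservoir spacing is ΔT = 337 − 287 = 50.00 K.
COP_Carnot = T_H/ΔT = 337.00/50.00 = 6.740.
Resistance heating needs Ẇ_res = Q̇_H = 614000 W; the reversible heat pump needs only Ẇ_hp = Q̇_H/COP = 91100 W.
Saving = 614000 − 91100 = 522900 W.

523000 W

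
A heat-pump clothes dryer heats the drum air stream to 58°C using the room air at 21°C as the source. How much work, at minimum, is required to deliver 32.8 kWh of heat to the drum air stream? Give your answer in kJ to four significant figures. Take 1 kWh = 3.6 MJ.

In absolute terms T_C = 294.15 K and T_H = 331.15 K, so ΔT = 37.00 K.
The reversible limit is COP_HP = T_H/ΔT = 8.950, so W_min = Q_H/COP = Q_H·ΔT/T_H.
W_min = 32.80 × 37.00/331.15 = 3.665 kWh = 13190 kJ.

13190 kJ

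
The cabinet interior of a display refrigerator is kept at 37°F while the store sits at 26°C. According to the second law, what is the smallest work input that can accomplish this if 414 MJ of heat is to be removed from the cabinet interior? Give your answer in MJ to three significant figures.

In absolute terms T_C = 275.93 K and T_H = 299.15 K, so ΔT = 23.22 K.
The reversible limit is COP_R = T_C/ΔT = 11.88, so W_min = Q_C/COP = Q_C·ΔT/T_C.
W_min = 414.0 × 23.22/275.93 = 34.84 MJ.

34.8 MJ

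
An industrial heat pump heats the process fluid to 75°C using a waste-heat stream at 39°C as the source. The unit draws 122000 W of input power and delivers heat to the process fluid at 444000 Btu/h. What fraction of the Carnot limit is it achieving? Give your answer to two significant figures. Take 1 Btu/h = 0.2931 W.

0.11

Converting, Q̇_H = 444000 Btu/h = 130100 W, so COP_actual = Q̇_H/Ẇ = 130100/122000 = 1.067.
In absolute terms T_C = 312.15 K and T_H = 348.15 K, so ΔT = 36.00 K.
COP_Carnot = T_H/ΔT = 348.15/36.00 = 9.671.
η_II = COP_actual/COP_Carnot = 1.067/9.671 = 0.1103.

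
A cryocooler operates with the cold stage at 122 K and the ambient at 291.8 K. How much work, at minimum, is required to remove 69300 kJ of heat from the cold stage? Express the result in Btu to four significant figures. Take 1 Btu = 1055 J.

91420 Btu

The reservoir spacing is ΔT = 291.8 − 122 = 169.8 K.
The reversible limit is COP_R = T_C/ΔT = 0.7185, so W_min = Q_C/COP = Q_C·ΔT/T_C.
W_min = 69300 × 169.8/122.00 = 96450 kJ = 91420 Btu.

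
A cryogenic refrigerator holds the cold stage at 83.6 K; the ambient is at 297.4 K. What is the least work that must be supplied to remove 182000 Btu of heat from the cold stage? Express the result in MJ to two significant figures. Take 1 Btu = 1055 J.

The reservoir spacing is ΔT = 297.4 − 83.6 = 213.8 K.
The reversible limit is COP_R = T_C/ΔT = 0.3910, so W_min = Q_C/COP = Q_C·ΔT/T_C.
W_min = 182000 × 213.8/83.60 = 465400 Btu = 491.0 MJ.

490 MJ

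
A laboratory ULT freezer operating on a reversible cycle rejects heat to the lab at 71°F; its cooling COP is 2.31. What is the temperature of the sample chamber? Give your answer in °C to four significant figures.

-67.40 °C

For a Carnot refrigerator COP_R = T_C/(T_H − T_C), so T_C = COP·T_H/(1 + COP).
With T_H = 294.82 K, T_C = 2.31 × 294.82/3.310 = 205.75 K.
Converting, 205.75 K = -67.40°C.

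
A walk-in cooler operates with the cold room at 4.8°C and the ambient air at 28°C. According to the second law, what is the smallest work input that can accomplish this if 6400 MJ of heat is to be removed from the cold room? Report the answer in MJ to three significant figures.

534 MJ

In absolute terms T_C = 277.95 K and T_H = 301.15 K, so ΔT = 23.20 K.
The reversible limit is COP_R = T_C/ΔT = 11.98, so W_min = Q_C/COP = Q_C·ΔT/T_C.
W_min = 6400 × 23.20/277.95 = 534.2 MJ.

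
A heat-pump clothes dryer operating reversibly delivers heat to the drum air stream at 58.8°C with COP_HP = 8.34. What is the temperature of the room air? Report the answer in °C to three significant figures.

19.0 °C

COP_HP = T_H/(T_H − T_C) gives T_H − T_C = T_H/COP.
With T_H = 331.95 K, T_C = 331.95 × (1 − 1/8.34) = 292.15 K.
Converting, 292.15 K = 19.00°C.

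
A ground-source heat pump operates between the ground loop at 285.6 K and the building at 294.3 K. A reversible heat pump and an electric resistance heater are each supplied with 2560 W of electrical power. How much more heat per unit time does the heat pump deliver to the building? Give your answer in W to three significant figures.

The reservoir spacing is ΔT = 294.3 − 285.6 = 8.700 K.
COP_Carnot = T_H/ΔT = 294.30/8.700 = 33.83.
The heat pump delivers Q̇_H = COP × Ẇ = 86600 W; the resistance heater delivers Ẇ = 2560 W.
Extra = (COP − 1)·Ẇ = 84040 W.

84000 W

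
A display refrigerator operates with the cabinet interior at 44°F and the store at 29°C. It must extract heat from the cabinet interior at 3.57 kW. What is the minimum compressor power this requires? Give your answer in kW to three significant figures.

0.285 kW

In absolute terms T_C = 279.82 K and T_H = 302.15 K, so ΔT = 22.33 K.
COP_Carnot = T_C/ΔT = 279.82/22.33 = 12.53.
Ẇ_min = Q̇/COP_Carnot = 3.570/12.53 = 0.2849 kW.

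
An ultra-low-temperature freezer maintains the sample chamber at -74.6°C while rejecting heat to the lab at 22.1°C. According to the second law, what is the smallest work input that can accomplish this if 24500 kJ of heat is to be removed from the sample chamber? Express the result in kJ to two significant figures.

In absolute terms T_C = 198.55 K and T_H = 295.25 K, so ΔT = 96.70 K.
The reversible limit is COP_R = T_C/ΔT = 2.053, so W_min = Q_C/COP = Q_C·ΔT/T_C.
W_min = 24500 × 96.70/198.55 = 11930 kJ.

12000 kJ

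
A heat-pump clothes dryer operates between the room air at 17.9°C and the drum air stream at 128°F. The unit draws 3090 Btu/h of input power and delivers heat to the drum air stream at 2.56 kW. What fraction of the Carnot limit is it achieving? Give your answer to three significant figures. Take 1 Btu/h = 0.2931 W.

0.307

Converting, Q̇_H = 2.560 kW = 8734 Btu/h, so COP_actual = Q̇_H/Ẇ = 8734/3090 = 2.827.
In absolute terms T_C = 291.05 K and T_H = 326.48 K, so ΔT = 35.43 K.
COP_Carnot = T_H/ΔT = 326.48/35.43 = 9.214.
η_II = COP_actual/COP_Carnot = 2.827/9.214 = 0.3068.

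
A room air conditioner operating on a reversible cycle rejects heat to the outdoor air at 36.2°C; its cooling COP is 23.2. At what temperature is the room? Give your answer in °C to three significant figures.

For a Carnot refrigerator COP_R = T_C/(T_H − T_C), so T_C = COP·T_H/(1 + COP).
With T_H = 309.35 K, T_C = 23.2 × 309.35/24.20 = 296.57 K.
Converting, 296.57 K = 23.42°C.

23.4 °C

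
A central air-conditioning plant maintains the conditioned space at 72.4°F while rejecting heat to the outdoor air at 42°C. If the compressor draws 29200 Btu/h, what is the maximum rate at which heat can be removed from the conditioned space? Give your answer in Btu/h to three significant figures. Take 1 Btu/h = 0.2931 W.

441000 Btu/h

In absolute terms T_C = 295.59 K and T_H = 315.15 K, so ΔT = 19.56 K.
COP_Carnot = T_C/ΔT = 295.59/19.56 = 15.12.
Q̇_max = COP_Carnot × Ẇ = 15.12 × 29200 Btu/h = 441400 Btu/h.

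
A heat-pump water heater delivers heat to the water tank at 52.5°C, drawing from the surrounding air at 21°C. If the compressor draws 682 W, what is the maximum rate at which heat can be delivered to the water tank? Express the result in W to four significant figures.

In absolute terms T_C = 294.15 K and T_H = 325.65 K, so ΔT = 31.50 K.
COP_Carnot = T_H/ΔT = 325.65/31.50 = 10.34.
Q̇_max = COP_Carnot × Ẇ = 10.34 × 682.0 W = 7051 W.

7051 W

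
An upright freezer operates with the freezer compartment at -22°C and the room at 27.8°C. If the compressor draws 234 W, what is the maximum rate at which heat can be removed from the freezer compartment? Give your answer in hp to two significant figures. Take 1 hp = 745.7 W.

1.6 hp

In absolute terms T_C = 251.15 K and T_H = 300.95 K, so ΔT = 49.80 K.
COP_Carnot = T_C/ΔT = 251.15/49.80 = 5.043.
Q̇_max = COP_Carnot × Ẇ = 5.043 × 234.0 W = 1180 W = 1.583 hp.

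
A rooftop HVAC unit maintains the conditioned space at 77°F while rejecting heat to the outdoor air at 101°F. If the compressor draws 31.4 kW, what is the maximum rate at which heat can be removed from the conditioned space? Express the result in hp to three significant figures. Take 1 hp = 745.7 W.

In absolute terms T_C = 298.15 K and T_H = 311.48 K, so ΔT = 13.33 K.
COP_Carnot = T_C/ΔT = 298.15/13.33 = 22.36.
Q̇_max = COP_Carnot × Ẇ = 22.36 × 31.40 kW = 702.1 kW = 941.6 hp.

942 hp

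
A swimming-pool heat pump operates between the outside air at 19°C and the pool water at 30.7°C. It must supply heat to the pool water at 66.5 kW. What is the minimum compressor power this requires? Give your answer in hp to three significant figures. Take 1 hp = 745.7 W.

In absolute terms T_C = 292.15 K and T_H = 303.85 K, so ΔT = 11.70 K.
COP_Carnot = T_H/ΔT = 303.85/11.70 = 25.97.
Ẇ_min = Q̇/COP_Carnot = 66.50/25.97 = 2.561 kW = 3.434 hp.

3.43 hp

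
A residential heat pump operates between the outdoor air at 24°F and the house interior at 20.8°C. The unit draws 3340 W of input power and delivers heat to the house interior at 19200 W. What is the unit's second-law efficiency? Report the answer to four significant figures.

0.4937

COP_actual = Q̇_H/Ẇ = 19200/3340 = 5.749.
In absolute terms T_C = 268.71 K and T_H = 293.95 K, so ΔT = 25.24 K.
COP_Carnot = T_H/ΔT = 293.95/25.24 = 11.64.
η_II = COP_actual/COP_Carnot = 5.749/11.64 = 0.4937.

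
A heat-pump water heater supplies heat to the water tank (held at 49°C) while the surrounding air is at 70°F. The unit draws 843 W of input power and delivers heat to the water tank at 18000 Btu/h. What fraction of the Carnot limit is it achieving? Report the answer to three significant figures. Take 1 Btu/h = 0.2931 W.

Converting, Q̇_H = 18000 Btu/h = 5276 W, so COP_actual = Q̇_H/Ẇ = 5276/843.0 = 6.258.
In absolute terms T_C = 294.26 K and T_H = 322.15 K, so ΔT = 27.89 K.
COP_Carnot = T_H/ΔT = 322.15/27.89 = 11.55.
η_II = COP_actual/COP_Carnot = 6.258/11.55 = 0.5418.

0.542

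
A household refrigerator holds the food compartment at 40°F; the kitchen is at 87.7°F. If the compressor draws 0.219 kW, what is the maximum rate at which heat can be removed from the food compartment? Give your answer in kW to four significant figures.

2.294 kW

In absolute terms T_C = 277.59 K and T_H = 304.09 K, so ΔT = 26.50 K.
COP_Carnot = T_C/ΔT = 277.59/26.50 = 10.48.
Q̇_max = COP_Carnot × Ẇ = 10.48 × 0.2190 kW = 2.294 kW.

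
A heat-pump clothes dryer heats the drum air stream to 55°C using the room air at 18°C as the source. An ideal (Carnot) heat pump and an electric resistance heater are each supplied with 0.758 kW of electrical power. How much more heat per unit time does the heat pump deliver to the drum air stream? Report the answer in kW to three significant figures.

5.96 kW

In absolute terms T_C = 291.15 K and T_H = 328.15 K, so ΔT = 37.00 K.
COP_Carnot = T_H/ΔT = 328.15/37.00 = 8.869.
The heat pump delivers Q̇_H = COP × Ẇ = 6.723 kW; the resistance heater delivers Ẇ = 0.7580 kW.
Extra = (COP − 1)·Ẇ = 5.965 kW.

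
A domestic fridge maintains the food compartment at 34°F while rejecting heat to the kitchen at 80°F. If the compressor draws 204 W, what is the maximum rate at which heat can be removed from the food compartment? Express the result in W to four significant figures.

2189 W

In absolute terms T_C = 274.26 K and T_H = 299.82 K, so ΔT = 25.56 K.
COP_Carnot = T_C/ΔT = 274.26/25.56 = 10.73.
Q̇_max = COP_Carnot × Ẇ = 10.73 × 204.0 W = 2189 W.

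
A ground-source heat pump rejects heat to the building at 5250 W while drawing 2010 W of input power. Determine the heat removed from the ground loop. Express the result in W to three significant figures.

For a cyclic device the first law requires Q̇_H = Q̇_C + Ẇ.
Q̇_C = Q̇_H − Ẇ = 3240 W.

3240 W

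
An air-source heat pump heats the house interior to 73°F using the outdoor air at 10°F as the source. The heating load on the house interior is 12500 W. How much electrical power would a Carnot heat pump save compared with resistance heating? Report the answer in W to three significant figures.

In absolute terms T_C = 260.93 K and T_H = 295.93 K, so ΔT = 35.00 K.
COP_Carnot = T_H/ΔT = 295.93/35.00 = 8.455.
Resistance heating needs Ẇ_res = Q̇_H = 12500 W; the reversible heat pump needs only Ẇ_hp = Q̇_H/COP = 1478 W.
Saving = 12500 − 1478 = 11020 W.

11000 W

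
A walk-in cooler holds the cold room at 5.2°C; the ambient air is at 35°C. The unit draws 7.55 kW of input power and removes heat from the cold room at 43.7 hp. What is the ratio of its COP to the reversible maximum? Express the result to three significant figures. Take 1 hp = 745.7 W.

Converting, Q̇_C = 43.70 hp = 32.59 kW, so COP_actual = Q̇_C/Ẇ = 32.59/7.550 = 4.316.
In absolute terms T_C = 278.35 K and T_H = 308.15 K, so ΔT = 29.80 K.
COP_Carnot = T_C/ΔT = 278.35/29.80 = 9.341.
η_II = COP_actual/COP_Carnot = 4.316/9.341 = 0.4621.

0.462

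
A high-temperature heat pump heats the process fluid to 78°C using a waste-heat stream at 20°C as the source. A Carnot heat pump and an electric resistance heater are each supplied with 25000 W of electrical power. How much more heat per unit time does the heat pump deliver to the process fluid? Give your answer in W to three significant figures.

126000 W

In absolute terms T_C = 293.15 K and T_H = 351.15 K, so ΔT = 58.00 K.
COP_Carnot = T_H/ΔT = 351.15/58.00 = 6.054.
The heat pump delivers Q̇_H = COP × Ẇ = 151400 W; the resistance heater delivers Ẇ = 25000 W.
Extra = (COP − 1)·Ẇ = 126400 W.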